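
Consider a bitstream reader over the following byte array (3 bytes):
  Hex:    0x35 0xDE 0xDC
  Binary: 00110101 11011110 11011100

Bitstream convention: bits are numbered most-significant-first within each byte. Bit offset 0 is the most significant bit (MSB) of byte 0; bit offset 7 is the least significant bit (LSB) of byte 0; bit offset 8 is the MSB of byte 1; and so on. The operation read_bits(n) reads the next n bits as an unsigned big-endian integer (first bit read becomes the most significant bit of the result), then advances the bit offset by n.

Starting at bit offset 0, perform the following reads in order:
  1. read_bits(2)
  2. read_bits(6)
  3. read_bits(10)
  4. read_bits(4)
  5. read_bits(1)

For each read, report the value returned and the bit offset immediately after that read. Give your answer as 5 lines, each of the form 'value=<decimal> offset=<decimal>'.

Answer: value=0 offset=2
value=53 offset=8
value=891 offset=18
value=7 offset=22
value=0 offset=23

Derivation:
Read 1: bits[0:2] width=2 -> value=0 (bin 00); offset now 2 = byte 0 bit 2; 22 bits remain
Read 2: bits[2:8] width=6 -> value=53 (bin 110101); offset now 8 = byte 1 bit 0; 16 bits remain
Read 3: bits[8:18] width=10 -> value=891 (bin 1101111011); offset now 18 = byte 2 bit 2; 6 bits remain
Read 4: bits[18:22] width=4 -> value=7 (bin 0111); offset now 22 = byte 2 bit 6; 2 bits remain
Read 5: bits[22:23] width=1 -> value=0 (bin 0); offset now 23 = byte 2 bit 7; 1 bits remain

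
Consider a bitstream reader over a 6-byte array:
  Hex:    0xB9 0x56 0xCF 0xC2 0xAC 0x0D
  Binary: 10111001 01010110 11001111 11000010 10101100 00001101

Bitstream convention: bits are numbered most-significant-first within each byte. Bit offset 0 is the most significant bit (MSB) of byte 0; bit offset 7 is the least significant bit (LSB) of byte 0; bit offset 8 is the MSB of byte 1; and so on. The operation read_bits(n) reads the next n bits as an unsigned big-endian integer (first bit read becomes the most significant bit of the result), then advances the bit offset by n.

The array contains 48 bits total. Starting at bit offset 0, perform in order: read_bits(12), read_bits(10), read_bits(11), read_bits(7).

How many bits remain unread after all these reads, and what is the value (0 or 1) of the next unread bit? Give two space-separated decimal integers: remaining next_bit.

Read 1: bits[0:12] width=12 -> value=2965 (bin 101110010101); offset now 12 = byte 1 bit 4; 36 bits remain
Read 2: bits[12:22] width=10 -> value=435 (bin 0110110011); offset now 22 = byte 2 bit 6; 26 bits remain
Read 3: bits[22:33] width=11 -> value=1925 (bin 11110000101); offset now 33 = byte 4 bit 1; 15 bits remain
Read 4: bits[33:40] width=7 -> value=44 (bin 0101100); offset now 40 = byte 5 bit 0; 8 bits remain

Answer: 8 0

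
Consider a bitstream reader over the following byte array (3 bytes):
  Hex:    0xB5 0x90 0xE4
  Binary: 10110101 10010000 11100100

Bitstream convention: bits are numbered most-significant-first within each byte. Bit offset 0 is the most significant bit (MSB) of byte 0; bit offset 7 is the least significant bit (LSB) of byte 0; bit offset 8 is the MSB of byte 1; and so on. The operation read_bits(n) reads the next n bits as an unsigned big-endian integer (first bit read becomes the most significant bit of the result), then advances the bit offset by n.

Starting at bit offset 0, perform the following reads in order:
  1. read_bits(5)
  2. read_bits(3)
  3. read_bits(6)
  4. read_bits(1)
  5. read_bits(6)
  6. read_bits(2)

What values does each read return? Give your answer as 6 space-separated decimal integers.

Read 1: bits[0:5] width=5 -> value=22 (bin 10110); offset now 5 = byte 0 bit 5; 19 bits remain
Read 2: bits[5:8] width=3 -> value=5 (bin 101); offset now 8 = byte 1 bit 0; 16 bits remain
Read 3: bits[8:14] width=6 -> value=36 (bin 100100); offset now 14 = byte 1 bit 6; 10 bits remain
Read 4: bits[14:15] width=1 -> value=0 (bin 0); offset now 15 = byte 1 bit 7; 9 bits remain
Read 5: bits[15:21] width=6 -> value=28 (bin 011100); offset now 21 = byte 2 bit 5; 3 bits remain
Read 6: bits[21:23] width=2 -> value=2 (bin 10); offset now 23 = byte 2 bit 7; 1 bits remain

Answer: 22 5 36 0 28 2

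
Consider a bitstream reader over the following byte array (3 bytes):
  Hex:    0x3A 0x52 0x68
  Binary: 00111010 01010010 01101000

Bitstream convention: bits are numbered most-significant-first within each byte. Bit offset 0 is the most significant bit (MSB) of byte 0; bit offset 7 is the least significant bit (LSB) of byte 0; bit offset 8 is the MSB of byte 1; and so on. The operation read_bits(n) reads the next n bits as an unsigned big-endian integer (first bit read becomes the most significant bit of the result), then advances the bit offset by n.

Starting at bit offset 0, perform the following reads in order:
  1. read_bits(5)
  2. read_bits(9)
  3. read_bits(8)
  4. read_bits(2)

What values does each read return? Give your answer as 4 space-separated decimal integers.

Answer: 7 148 154 0

Derivation:
Read 1: bits[0:5] width=5 -> value=7 (bin 00111); offset now 5 = byte 0 bit 5; 19 bits remain
Read 2: bits[5:14] width=9 -> value=148 (bin 010010100); offset now 14 = byte 1 bit 6; 10 bits remain
Read 3: bits[14:22] width=8 -> value=154 (bin 10011010); offset now 22 = byte 2 bit 6; 2 bits remain
Read 4: bits[22:24] width=2 -> value=0 (bin 00); offset now 24 = byte 3 bit 0; 0 bits remain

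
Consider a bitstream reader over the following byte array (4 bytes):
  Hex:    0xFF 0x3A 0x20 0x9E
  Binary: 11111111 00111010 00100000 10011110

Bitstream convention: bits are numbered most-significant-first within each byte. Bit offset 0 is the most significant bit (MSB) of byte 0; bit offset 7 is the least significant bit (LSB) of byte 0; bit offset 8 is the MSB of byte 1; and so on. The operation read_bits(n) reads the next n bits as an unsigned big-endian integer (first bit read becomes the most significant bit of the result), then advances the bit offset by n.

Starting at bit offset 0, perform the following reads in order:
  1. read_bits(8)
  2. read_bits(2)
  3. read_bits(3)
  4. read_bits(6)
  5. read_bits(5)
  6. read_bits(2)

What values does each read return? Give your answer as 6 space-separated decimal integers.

Answer: 255 0 7 17 0 2

Derivation:
Read 1: bits[0:8] width=8 -> value=255 (bin 11111111); offset now 8 = byte 1 bit 0; 24 bits remain
Read 2: bits[8:10] width=2 -> value=0 (bin 00); offset now 10 = byte 1 bit 2; 22 bits remain
Read 3: bits[10:13] width=3 -> value=7 (bin 111); offset now 13 = byte 1 bit 5; 19 bits remain
Read 4: bits[13:19] width=6 -> value=17 (bin 010001); offset now 19 = byte 2 bit 3; 13 bits remain
Read 5: bits[19:24] width=5 -> value=0 (bin 00000); offset now 24 = byte 3 bit 0; 8 bits remain
Read 6: bits[24:26] width=2 -> value=2 (bin 10); offset now 26 = byte 3 bit 2; 6 bits remain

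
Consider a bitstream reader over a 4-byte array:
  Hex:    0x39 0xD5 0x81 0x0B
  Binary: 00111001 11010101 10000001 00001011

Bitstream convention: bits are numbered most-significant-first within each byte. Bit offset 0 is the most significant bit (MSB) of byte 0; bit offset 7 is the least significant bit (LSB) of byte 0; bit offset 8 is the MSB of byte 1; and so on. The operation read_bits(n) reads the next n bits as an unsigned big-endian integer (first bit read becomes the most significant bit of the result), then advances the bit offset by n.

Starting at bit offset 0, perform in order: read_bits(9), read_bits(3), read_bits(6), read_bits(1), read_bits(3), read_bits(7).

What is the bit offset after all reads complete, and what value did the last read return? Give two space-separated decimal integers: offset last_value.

Read 1: bits[0:9] width=9 -> value=115 (bin 001110011); offset now 9 = byte 1 bit 1; 23 bits remain
Read 2: bits[9:12] width=3 -> value=5 (bin 101); offset now 12 = byte 1 bit 4; 20 bits remain
Read 3: bits[12:18] width=6 -> value=22 (bin 010110); offset now 18 = byte 2 bit 2; 14 bits remain
Read 4: bits[18:19] width=1 -> value=0 (bin 0); offset now 19 = byte 2 bit 3; 13 bits remain
Read 5: bits[19:22] width=3 -> value=0 (bin 000); offset now 22 = byte 2 bit 6; 10 bits remain
Read 6: bits[22:29] width=7 -> value=33 (bin 0100001); offset now 29 = byte 3 bit 5; 3 bits remain

Answer: 29 33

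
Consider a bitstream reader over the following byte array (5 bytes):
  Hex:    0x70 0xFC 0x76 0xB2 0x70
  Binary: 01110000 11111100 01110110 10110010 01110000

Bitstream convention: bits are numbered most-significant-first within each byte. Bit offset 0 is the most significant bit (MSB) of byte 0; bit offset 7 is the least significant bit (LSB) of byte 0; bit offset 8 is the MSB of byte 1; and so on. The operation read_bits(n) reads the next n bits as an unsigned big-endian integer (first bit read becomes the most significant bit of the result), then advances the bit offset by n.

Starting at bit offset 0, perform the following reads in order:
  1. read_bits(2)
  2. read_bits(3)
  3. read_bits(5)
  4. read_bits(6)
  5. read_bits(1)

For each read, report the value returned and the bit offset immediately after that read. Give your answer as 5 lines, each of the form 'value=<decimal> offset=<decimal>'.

Answer: value=1 offset=2
value=6 offset=5
value=3 offset=10
value=60 offset=16
value=0 offset=17

Derivation:
Read 1: bits[0:2] width=2 -> value=1 (bin 01); offset now 2 = byte 0 bit 2; 38 bits remain
Read 2: bits[2:5] width=3 -> value=6 (bin 110); offset now 5 = byte 0 bit 5; 35 bits remain
Read 3: bits[5:10] width=5 -> value=3 (bin 00011); offset now 10 = byte 1 bit 2; 30 bits remain
Read 4: bits[10:16] width=6 -> value=60 (bin 111100); offset now 16 = byte 2 bit 0; 24 bits remain
Read 5: bits[16:17] width=1 -> value=0 (bin 0); offset now 17 = byte 2 bit 1; 23 bits remain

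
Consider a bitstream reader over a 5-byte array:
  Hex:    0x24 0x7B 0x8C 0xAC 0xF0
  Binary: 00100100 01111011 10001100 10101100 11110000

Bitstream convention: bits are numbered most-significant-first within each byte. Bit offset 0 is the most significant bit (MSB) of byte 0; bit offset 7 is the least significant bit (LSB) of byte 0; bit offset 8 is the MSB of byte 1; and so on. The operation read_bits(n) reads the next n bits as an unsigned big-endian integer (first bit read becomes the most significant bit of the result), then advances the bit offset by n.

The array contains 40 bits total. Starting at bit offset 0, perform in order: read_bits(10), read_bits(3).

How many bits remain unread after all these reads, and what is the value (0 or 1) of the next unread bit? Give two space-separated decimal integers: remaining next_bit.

Read 1: bits[0:10] width=10 -> value=145 (bin 0010010001); offset now 10 = byte 1 bit 2; 30 bits remain
Read 2: bits[10:13] width=3 -> value=7 (bin 111); offset now 13 = byte 1 bit 5; 27 bits remain

Answer: 27 0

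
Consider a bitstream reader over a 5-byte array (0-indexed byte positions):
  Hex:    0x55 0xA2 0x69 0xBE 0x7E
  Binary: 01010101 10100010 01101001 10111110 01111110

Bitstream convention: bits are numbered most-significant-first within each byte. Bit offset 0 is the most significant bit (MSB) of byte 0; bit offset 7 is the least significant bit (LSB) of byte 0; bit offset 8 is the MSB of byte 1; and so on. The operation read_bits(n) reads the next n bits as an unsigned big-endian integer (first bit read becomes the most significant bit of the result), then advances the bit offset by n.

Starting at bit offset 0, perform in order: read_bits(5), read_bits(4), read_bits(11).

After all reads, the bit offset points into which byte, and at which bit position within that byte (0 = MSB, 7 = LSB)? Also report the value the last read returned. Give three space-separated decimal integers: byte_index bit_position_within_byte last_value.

Read 1: bits[0:5] width=5 -> value=10 (bin 01010); offset now 5 = byte 0 bit 5; 35 bits remain
Read 2: bits[5:9] width=4 -> value=11 (bin 1011); offset now 9 = byte 1 bit 1; 31 bits remain
Read 3: bits[9:20] width=11 -> value=550 (bin 01000100110); offset now 20 = byte 2 bit 4; 20 bits remain

Answer: 2 4 550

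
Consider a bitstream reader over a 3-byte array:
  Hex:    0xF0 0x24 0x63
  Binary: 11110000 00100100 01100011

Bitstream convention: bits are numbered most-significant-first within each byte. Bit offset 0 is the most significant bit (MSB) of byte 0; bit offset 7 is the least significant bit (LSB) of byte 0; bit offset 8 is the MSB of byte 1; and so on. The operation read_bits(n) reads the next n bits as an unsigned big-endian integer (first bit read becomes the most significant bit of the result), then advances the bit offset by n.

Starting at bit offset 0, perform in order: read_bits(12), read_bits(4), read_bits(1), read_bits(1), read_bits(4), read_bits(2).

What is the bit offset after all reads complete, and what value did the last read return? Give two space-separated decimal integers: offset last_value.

Answer: 24 3

Derivation:
Read 1: bits[0:12] width=12 -> value=3842 (bin 111100000010); offset now 12 = byte 1 bit 4; 12 bits remain
Read 2: bits[12:16] width=4 -> value=4 (bin 0100); offset now 16 = byte 2 bit 0; 8 bits remain
Read 3: bits[16:17] width=1 -> value=0 (bin 0); offset now 17 = byte 2 bit 1; 7 bits remain
Read 4: bits[17:18] width=1 -> value=1 (bin 1); offset now 18 = byte 2 bit 2; 6 bits remain
Read 5: bits[18:22] width=4 -> value=8 (bin 1000); offset now 22 = byte 2 bit 6; 2 bits remain
Read 6: bits[22:24] width=2 -> value=3 (bin 11); offset now 24 = byte 3 bit 0; 0 bits remain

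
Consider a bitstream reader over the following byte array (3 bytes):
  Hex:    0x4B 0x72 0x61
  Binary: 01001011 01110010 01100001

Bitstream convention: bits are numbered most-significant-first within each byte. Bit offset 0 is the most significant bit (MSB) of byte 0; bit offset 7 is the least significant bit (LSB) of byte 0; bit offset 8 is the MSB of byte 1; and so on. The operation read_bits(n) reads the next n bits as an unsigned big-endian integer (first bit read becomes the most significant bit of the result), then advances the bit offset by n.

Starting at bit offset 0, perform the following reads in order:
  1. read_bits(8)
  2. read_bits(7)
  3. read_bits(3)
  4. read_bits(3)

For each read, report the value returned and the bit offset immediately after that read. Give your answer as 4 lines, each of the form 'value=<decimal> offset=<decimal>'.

Answer: value=75 offset=8
value=57 offset=15
value=1 offset=18
value=4 offset=21

Derivation:
Read 1: bits[0:8] width=8 -> value=75 (bin 01001011); offset now 8 = byte 1 bit 0; 16 bits remain
Read 2: bits[8:15] width=7 -> value=57 (bin 0111001); offset now 15 = byte 1 bit 7; 9 bits remain
Read 3: bits[15:18] width=3 -> value=1 (bin 001); offset now 18 = byte 2 bit 2; 6 bits remain
Read 4: bits[18:21] width=3 -> value=4 (bin 100); offset now 21 = byte 2 bit 5; 3 bits remain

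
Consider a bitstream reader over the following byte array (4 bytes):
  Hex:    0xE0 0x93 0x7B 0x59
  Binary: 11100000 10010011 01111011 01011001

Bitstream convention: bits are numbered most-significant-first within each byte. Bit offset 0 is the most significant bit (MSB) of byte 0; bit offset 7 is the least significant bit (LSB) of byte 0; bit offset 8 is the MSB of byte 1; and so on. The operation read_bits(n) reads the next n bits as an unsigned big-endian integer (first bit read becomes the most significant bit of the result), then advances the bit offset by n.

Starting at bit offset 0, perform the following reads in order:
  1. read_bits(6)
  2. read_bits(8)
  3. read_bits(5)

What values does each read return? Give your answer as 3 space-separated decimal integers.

Read 1: bits[0:6] width=6 -> value=56 (bin 111000); offset now 6 = byte 0 bit 6; 26 bits remain
Read 2: bits[6:14] width=8 -> value=36 (bin 00100100); offset now 14 = byte 1 bit 6; 18 bits remain
Read 3: bits[14:19] width=5 -> value=27 (bin 11011); offset now 19 = byte 2 bit 3; 13 bits remain

Answer: 56 36 27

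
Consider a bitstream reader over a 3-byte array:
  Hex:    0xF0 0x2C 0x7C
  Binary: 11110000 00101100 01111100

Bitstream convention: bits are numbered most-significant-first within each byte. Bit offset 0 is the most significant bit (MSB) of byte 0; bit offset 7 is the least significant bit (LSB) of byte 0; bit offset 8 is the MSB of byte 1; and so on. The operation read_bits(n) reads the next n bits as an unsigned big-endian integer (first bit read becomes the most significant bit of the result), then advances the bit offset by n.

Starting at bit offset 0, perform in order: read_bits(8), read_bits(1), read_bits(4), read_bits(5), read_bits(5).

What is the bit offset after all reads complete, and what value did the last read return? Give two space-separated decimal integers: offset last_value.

Answer: 23 30

Derivation:
Read 1: bits[0:8] width=8 -> value=240 (bin 11110000); offset now 8 = byte 1 bit 0; 16 bits remain
Read 2: bits[8:9] width=1 -> value=0 (bin 0); offset now 9 = byte 1 bit 1; 15 bits remain
Read 3: bits[9:13] width=4 -> value=5 (bin 0101); offset now 13 = byte 1 bit 5; 11 bits remain
Read 4: bits[13:18] width=5 -> value=17 (bin 10001); offset now 18 = byte 2 bit 2; 6 bits remain
Read 5: bits[18:23] width=5 -> value=30 (bin 11110); offset now 23 = byte 2 bit 7; 1 bits remain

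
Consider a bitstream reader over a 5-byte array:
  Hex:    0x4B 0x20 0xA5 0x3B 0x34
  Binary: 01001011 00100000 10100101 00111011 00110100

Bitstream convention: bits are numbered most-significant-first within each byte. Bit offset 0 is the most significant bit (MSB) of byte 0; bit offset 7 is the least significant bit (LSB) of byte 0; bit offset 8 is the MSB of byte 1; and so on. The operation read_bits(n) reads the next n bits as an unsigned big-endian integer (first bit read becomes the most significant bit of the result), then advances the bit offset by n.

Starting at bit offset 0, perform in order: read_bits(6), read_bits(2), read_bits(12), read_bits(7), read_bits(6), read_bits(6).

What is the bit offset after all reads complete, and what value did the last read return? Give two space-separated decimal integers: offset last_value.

Read 1: bits[0:6] width=6 -> value=18 (bin 010010); offset now 6 = byte 0 bit 6; 34 bits remain
Read 2: bits[6:8] width=2 -> value=3 (bin 11); offset now 8 = byte 1 bit 0; 32 bits remain
Read 3: bits[8:20] width=12 -> value=522 (bin 001000001010); offset now 20 = byte 2 bit 4; 20 bits remain
Read 4: bits[20:27] width=7 -> value=41 (bin 0101001); offset now 27 = byte 3 bit 3; 13 bits remain
Read 5: bits[27:33] width=6 -> value=54 (bin 110110); offset now 33 = byte 4 bit 1; 7 bits remain
Read 6: bits[33:39] width=6 -> value=26 (bin 011010); offset now 39 = byte 4 bit 7; 1 bits remain

Answer: 39 26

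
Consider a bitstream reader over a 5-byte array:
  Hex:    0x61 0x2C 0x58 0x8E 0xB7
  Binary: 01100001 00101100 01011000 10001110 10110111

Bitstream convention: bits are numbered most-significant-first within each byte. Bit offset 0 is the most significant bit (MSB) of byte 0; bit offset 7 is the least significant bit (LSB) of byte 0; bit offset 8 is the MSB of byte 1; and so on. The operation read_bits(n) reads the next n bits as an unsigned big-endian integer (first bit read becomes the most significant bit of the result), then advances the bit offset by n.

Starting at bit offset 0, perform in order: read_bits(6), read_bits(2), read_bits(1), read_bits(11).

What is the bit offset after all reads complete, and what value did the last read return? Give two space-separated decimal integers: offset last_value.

Answer: 20 709

Derivation:
Read 1: bits[0:6] width=6 -> value=24 (bin 011000); offset now 6 = byte 0 bit 6; 34 bits remain
Read 2: bits[6:8] width=2 -> value=1 (bin 01); offset now 8 = byte 1 bit 0; 32 bits remain
Read 3: bits[8:9] width=1 -> value=0 (bin 0); offset now 9 = byte 1 bit 1; 31 bits remain
Read 4: bits[9:20] width=11 -> value=709 (bin 01011000101); offset now 20 = byte 2 bit 4; 20 bits remain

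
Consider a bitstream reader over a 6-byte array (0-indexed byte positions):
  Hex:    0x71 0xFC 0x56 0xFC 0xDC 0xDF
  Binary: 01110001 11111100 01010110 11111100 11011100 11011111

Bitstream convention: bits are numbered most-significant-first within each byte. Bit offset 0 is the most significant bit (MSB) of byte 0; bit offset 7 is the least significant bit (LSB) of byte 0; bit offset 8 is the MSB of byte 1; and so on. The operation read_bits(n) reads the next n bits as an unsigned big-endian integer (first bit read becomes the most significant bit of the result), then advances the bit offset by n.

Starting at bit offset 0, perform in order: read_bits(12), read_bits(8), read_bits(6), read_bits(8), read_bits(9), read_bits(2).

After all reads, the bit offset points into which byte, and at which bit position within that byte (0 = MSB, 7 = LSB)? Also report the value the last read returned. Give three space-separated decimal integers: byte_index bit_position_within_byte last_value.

Read 1: bits[0:12] width=12 -> value=1823 (bin 011100011111); offset now 12 = byte 1 bit 4; 36 bits remain
Read 2: bits[12:20] width=8 -> value=197 (bin 11000101); offset now 20 = byte 2 bit 4; 28 bits remain
Read 3: bits[20:26] width=6 -> value=27 (bin 011011); offset now 26 = byte 3 bit 2; 22 bits remain
Read 4: bits[26:34] width=8 -> value=243 (bin 11110011); offset now 34 = byte 4 bit 2; 14 bits remain
Read 5: bits[34:43] width=9 -> value=230 (bin 011100110); offset now 43 = byte 5 bit 3; 5 bits remain
Read 6: bits[43:45] width=2 -> value=3 (bin 11); offset now 45 = byte 5 bit 5; 3 bits remain

Answer: 5 5 3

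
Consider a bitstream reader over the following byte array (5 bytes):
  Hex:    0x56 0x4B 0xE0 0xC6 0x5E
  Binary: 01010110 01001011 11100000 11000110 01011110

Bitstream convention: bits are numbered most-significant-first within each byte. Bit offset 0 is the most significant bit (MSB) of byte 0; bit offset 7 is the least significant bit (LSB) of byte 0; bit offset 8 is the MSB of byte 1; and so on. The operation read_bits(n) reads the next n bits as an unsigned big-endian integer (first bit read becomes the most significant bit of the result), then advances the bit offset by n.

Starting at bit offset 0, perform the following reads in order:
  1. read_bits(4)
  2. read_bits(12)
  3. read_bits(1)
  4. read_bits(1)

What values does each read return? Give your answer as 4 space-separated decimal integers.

Answer: 5 1611 1 1

Derivation:
Read 1: bits[0:4] width=4 -> value=5 (bin 0101); offset now 4 = byte 0 bit 4; 36 bits remain
Read 2: bits[4:16] width=12 -> value=1611 (bin 011001001011); offset now 16 = byte 2 bit 0; 24 bits remain
Read 3: bits[16:17] width=1 -> value=1 (bin 1); offset now 17 = byte 2 bit 1; 23 bits remain
Read 4: bits[17:18] width=1 -> value=1 (bin 1); offset now 18 = byte 2 bit 2; 22 bits remain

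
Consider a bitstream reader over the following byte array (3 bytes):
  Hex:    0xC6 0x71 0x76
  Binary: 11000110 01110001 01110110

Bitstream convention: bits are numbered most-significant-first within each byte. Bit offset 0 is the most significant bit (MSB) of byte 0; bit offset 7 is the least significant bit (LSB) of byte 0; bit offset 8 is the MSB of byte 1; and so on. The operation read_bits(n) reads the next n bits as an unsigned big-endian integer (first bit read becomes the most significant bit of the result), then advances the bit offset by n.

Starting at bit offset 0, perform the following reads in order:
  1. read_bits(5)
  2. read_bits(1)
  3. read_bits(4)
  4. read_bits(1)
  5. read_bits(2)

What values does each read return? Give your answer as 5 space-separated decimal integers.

Read 1: bits[0:5] width=5 -> value=24 (bin 11000); offset now 5 = byte 0 bit 5; 19 bits remain
Read 2: bits[5:6] width=1 -> value=1 (bin 1); offset now 6 = byte 0 bit 6; 18 bits remain
Read 3: bits[6:10] width=4 -> value=9 (bin 1001); offset now 10 = byte 1 bit 2; 14 bits remain
Read 4: bits[10:11] width=1 -> value=1 (bin 1); offset now 11 = byte 1 bit 3; 13 bits remain
Read 5: bits[11:13] width=2 -> value=2 (bin 10); offset now 13 = byte 1 bit 5; 11 bits remain

Answer: 24 1 9 1 2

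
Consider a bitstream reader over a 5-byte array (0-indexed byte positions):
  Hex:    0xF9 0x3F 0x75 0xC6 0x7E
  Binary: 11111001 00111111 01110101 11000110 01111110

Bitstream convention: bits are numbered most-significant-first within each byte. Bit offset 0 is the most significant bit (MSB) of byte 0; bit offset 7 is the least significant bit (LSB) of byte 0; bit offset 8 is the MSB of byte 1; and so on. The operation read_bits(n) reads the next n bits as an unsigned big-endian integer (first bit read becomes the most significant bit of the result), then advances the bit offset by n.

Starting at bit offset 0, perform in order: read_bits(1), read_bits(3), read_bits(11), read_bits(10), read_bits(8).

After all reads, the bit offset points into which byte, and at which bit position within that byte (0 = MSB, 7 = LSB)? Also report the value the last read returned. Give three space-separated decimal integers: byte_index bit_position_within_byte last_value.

Read 1: bits[0:1] width=1 -> value=1 (bin 1); offset now 1 = byte 0 bit 1; 39 bits remain
Read 2: bits[1:4] width=3 -> value=7 (bin 111); offset now 4 = byte 0 bit 4; 36 bits remain
Read 3: bits[4:15] width=11 -> value=1183 (bin 10010011111); offset now 15 = byte 1 bit 7; 25 bits remain
Read 4: bits[15:25] width=10 -> value=747 (bin 1011101011); offset now 25 = byte 3 bit 1; 15 bits remain
Read 5: bits[25:33] width=8 -> value=140 (bin 10001100); offset now 33 = byte 4 bit 1; 7 bits remain

Answer: 4 1 140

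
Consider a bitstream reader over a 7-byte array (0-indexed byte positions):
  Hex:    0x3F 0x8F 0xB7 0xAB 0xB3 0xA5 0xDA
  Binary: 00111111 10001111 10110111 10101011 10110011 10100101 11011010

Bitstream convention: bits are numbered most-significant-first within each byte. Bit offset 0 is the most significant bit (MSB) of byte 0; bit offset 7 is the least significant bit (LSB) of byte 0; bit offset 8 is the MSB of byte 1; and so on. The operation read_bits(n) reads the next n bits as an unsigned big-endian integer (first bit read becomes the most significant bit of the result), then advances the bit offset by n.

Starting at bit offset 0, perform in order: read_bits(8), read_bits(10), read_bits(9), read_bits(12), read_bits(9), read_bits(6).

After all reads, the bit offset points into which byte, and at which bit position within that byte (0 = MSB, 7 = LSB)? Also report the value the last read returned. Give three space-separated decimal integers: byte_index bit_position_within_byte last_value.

Read 1: bits[0:8] width=8 -> value=63 (bin 00111111); offset now 8 = byte 1 bit 0; 48 bits remain
Read 2: bits[8:18] width=10 -> value=574 (bin 1000111110); offset now 18 = byte 2 bit 2; 38 bits remain
Read 3: bits[18:27] width=9 -> value=445 (bin 110111101); offset now 27 = byte 3 bit 3; 29 bits remain
Read 4: bits[27:39] width=12 -> value=1497 (bin 010111011001); offset now 39 = byte 4 bit 7; 17 bits remain
Read 5: bits[39:48] width=9 -> value=421 (bin 110100101); offset now 48 = byte 6 bit 0; 8 bits remain
Read 6: bits[48:54] width=6 -> value=54 (bin 110110); offset now 54 = byte 6 bit 6; 2 bits remain

Answer: 6 6 54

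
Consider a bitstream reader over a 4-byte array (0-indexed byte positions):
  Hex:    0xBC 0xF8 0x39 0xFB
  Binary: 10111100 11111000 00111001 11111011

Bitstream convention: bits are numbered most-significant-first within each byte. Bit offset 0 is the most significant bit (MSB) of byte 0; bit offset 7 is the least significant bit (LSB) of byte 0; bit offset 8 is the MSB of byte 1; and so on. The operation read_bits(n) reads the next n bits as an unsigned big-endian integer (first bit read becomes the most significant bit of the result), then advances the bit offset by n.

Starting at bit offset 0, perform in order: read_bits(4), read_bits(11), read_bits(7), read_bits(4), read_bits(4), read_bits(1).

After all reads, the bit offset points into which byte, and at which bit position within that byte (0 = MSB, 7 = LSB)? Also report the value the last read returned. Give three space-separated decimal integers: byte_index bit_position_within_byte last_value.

Answer: 3 7 1

Derivation:
Read 1: bits[0:4] width=4 -> value=11 (bin 1011); offset now 4 = byte 0 bit 4; 28 bits remain
Read 2: bits[4:15] width=11 -> value=1660 (bin 11001111100); offset now 15 = byte 1 bit 7; 17 bits remain
Read 3: bits[15:22] width=7 -> value=14 (bin 0001110); offset now 22 = byte 2 bit 6; 10 bits remain
Read 4: bits[22:26] width=4 -> value=7 (bin 0111); offset now 26 = byte 3 bit 2; 6 bits remain
Read 5: bits[26:30] width=4 -> value=14 (bin 1110); offset now 30 = byte 3 bit 6; 2 bits remain
Read 6: bits[30:31] width=1 -> value=1 (bin 1); offset now 31 = byte 3 bit 7; 1 bits remain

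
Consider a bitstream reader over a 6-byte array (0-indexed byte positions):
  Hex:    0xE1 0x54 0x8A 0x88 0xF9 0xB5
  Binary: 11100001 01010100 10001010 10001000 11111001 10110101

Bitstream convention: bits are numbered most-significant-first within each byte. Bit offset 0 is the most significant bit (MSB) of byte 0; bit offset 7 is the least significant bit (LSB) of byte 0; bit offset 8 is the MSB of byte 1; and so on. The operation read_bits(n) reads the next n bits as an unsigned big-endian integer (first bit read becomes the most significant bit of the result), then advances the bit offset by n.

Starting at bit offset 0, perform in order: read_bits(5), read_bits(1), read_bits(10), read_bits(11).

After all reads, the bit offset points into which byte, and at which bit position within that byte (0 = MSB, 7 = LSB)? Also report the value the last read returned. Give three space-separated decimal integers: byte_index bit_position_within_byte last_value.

Read 1: bits[0:5] width=5 -> value=28 (bin 11100); offset now 5 = byte 0 bit 5; 43 bits remain
Read 2: bits[5:6] width=1 -> value=0 (bin 0); offset now 6 = byte 0 bit 6; 42 bits remain
Read 3: bits[6:16] width=10 -> value=340 (bin 0101010100); offset now 16 = byte 2 bit 0; 32 bits remain
Read 4: bits[16:27] width=11 -> value=1108 (bin 10001010100); offset now 27 = byte 3 bit 3; 21 bits remain

Answer: 3 3 1108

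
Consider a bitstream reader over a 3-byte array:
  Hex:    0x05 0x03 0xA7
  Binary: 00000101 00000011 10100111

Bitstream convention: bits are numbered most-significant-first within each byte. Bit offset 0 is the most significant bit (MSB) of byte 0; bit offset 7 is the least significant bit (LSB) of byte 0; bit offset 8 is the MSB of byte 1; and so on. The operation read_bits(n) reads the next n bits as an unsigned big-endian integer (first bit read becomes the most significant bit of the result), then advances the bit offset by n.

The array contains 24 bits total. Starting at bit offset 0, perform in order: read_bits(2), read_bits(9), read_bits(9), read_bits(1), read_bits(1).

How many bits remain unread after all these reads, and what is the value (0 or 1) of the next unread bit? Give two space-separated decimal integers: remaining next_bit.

Answer: 2 1

Derivation:
Read 1: bits[0:2] width=2 -> value=0 (bin 00); offset now 2 = byte 0 bit 2; 22 bits remain
Read 2: bits[2:11] width=9 -> value=40 (bin 000101000); offset now 11 = byte 1 bit 3; 13 bits remain
Read 3: bits[11:20] width=9 -> value=58 (bin 000111010); offset now 20 = byte 2 bit 4; 4 bits remain
Read 4: bits[20:21] width=1 -> value=0 (bin 0); offset now 21 = byte 2 bit 5; 3 bits remain
Read 5: bits[21:22] width=1 -> value=1 (bin 1); offset now 22 = byte 2 bit 6; 2 bits remain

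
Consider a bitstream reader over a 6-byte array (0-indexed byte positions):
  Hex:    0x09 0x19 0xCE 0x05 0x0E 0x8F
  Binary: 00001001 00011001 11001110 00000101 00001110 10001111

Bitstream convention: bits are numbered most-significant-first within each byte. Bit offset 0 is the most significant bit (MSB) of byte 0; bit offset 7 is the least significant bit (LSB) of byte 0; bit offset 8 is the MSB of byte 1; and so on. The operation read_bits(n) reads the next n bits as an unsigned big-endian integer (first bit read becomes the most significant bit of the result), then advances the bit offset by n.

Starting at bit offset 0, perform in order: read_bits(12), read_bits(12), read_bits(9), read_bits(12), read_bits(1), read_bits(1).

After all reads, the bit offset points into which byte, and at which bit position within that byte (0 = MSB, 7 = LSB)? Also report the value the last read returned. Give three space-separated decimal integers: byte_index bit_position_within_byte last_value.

Read 1: bits[0:12] width=12 -> value=145 (bin 000010010001); offset now 12 = byte 1 bit 4; 36 bits remain
Read 2: bits[12:24] width=12 -> value=2510 (bin 100111001110); offset now 24 = byte 3 bit 0; 24 bits remain
Read 3: bits[24:33] width=9 -> value=10 (bin 000001010); offset now 33 = byte 4 bit 1; 15 bits remain
Read 4: bits[33:45] width=12 -> value=465 (bin 000111010001); offset now 45 = byte 5 bit 5; 3 bits remain
Read 5: bits[45:46] width=1 -> value=1 (bin 1); offset now 46 = byte 5 bit 6; 2 bits remain
Read 6: bits[46:47] width=1 -> value=1 (bin 1); offset now 47 = byte 5 bit 7; 1 bits remain

Answer: 5 7 1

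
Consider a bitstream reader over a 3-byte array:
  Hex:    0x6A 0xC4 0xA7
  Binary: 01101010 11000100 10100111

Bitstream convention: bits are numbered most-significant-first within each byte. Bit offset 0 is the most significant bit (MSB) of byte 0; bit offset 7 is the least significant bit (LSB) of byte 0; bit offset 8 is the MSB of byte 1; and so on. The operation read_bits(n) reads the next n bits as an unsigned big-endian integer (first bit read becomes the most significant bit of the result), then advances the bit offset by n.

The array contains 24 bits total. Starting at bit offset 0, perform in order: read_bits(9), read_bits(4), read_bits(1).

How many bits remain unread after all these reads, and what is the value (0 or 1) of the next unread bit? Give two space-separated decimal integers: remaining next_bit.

Read 1: bits[0:9] width=9 -> value=213 (bin 011010101); offset now 9 = byte 1 bit 1; 15 bits remain
Read 2: bits[9:13] width=4 -> value=8 (bin 1000); offset now 13 = byte 1 bit 5; 11 bits remain
Read 3: bits[13:14] width=1 -> value=1 (bin 1); offset now 14 = byte 1 bit 6; 10 bits remain

Answer: 10 0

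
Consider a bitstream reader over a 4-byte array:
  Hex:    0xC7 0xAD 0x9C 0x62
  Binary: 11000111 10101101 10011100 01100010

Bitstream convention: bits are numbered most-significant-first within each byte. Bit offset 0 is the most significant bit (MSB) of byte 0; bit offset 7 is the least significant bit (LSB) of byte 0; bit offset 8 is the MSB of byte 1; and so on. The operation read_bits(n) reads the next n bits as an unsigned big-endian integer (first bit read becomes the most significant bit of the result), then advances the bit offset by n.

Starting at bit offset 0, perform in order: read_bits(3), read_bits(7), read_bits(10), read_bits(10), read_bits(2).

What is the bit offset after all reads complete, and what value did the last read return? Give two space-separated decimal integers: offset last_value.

Read 1: bits[0:3] width=3 -> value=6 (bin 110); offset now 3 = byte 0 bit 3; 29 bits remain
Read 2: bits[3:10] width=7 -> value=30 (bin 0011110); offset now 10 = byte 1 bit 2; 22 bits remain
Read 3: bits[10:20] width=10 -> value=729 (bin 1011011001); offset now 20 = byte 2 bit 4; 12 bits remain
Read 4: bits[20:30] width=10 -> value=792 (bin 1100011000); offset now 30 = byte 3 bit 6; 2 bits remain
Read 5: bits[30:32] width=2 -> value=2 (bin 10); offset now 32 = byte 4 bit 0; 0 bits remain

Answer: 32 2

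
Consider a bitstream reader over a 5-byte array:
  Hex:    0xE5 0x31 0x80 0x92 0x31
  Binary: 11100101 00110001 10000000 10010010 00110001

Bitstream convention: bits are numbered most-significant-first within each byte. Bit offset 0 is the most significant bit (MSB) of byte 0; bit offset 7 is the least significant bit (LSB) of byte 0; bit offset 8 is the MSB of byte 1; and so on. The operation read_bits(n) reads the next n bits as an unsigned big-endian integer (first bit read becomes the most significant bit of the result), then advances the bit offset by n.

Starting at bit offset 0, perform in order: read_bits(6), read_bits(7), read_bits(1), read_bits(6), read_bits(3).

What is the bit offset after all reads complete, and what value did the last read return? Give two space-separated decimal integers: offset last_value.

Answer: 23 0

Derivation:
Read 1: bits[0:6] width=6 -> value=57 (bin 111001); offset now 6 = byte 0 bit 6; 34 bits remain
Read 2: bits[6:13] width=7 -> value=38 (bin 0100110); offset now 13 = byte 1 bit 5; 27 bits remain
Read 3: bits[13:14] width=1 -> value=0 (bin 0); offset now 14 = byte 1 bit 6; 26 bits remain
Read 4: bits[14:20] width=6 -> value=24 (bin 011000); offset now 20 = byte 2 bit 4; 20 bits remain
Read 5: bits[20:23] width=3 -> value=0 (bin 000); offset now 23 = byte 2 bit 7; 17 bits remain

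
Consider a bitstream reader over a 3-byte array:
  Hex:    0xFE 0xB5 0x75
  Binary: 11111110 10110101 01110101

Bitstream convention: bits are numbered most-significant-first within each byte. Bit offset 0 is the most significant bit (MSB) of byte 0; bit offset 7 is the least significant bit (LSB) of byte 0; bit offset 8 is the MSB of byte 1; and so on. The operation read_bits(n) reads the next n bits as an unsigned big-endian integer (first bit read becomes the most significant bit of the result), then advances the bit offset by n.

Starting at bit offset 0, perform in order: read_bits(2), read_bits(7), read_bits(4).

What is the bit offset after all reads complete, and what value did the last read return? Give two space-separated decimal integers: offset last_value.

Read 1: bits[0:2] width=2 -> value=3 (bin 11); offset now 2 = byte 0 bit 2; 22 bits remain
Read 2: bits[2:9] width=7 -> value=125 (bin 1111101); offset now 9 = byte 1 bit 1; 15 bits remain
Read 3: bits[9:13] width=4 -> value=6 (bin 0110); offset now 13 = byte 1 bit 5; 11 bits remain

Answer: 13 6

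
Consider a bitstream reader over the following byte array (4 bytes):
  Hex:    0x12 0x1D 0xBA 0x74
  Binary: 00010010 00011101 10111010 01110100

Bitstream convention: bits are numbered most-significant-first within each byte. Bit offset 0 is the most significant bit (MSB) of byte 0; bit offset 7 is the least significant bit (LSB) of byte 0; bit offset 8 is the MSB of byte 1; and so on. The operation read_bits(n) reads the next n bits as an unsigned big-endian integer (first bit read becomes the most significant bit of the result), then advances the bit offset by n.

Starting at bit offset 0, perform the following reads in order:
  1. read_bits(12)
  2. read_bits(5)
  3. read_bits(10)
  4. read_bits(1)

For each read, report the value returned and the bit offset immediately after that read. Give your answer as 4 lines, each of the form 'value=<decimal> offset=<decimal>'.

Read 1: bits[0:12] width=12 -> value=289 (bin 000100100001); offset now 12 = byte 1 bit 4; 20 bits remain
Read 2: bits[12:17] width=5 -> value=27 (bin 11011); offset now 17 = byte 2 bit 1; 15 bits remain
Read 3: bits[17:27] width=10 -> value=467 (bin 0111010011); offset now 27 = byte 3 bit 3; 5 bits remain
Read 4: bits[27:28] width=1 -> value=1 (bin 1); offset now 28 = byte 3 bit 4; 4 bits remain

Answer: value=289 offset=12
value=27 offset=17
value=467 offset=27
value=1 offset=28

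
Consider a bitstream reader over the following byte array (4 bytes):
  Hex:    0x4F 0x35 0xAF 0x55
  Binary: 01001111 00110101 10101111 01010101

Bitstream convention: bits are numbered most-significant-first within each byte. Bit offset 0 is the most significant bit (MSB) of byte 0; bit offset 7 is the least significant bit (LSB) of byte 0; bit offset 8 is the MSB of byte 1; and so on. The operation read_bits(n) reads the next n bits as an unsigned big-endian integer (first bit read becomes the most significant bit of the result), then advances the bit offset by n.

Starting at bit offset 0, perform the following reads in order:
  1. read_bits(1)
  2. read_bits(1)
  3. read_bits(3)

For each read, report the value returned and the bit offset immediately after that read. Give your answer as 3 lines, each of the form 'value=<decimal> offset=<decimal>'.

Read 1: bits[0:1] width=1 -> value=0 (bin 0); offset now 1 = byte 0 bit 1; 31 bits remain
Read 2: bits[1:2] width=1 -> value=1 (bin 1); offset now 2 = byte 0 bit 2; 30 bits remain
Read 3: bits[2:5] width=3 -> value=1 (bin 001); offset now 5 = byte 0 bit 5; 27 bits remain

Answer: value=0 offset=1
value=1 offset=2
value=1 offset=5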